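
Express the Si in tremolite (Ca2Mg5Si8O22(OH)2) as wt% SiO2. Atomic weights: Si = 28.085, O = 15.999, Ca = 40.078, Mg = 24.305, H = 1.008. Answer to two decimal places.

Formula mass = 812.353 g/mol.
8 Si → 8.0000 mol SiO2 per formula unit; M(SiO2) = 60.083, so SiO2 mass = 480.664 g.
480.664/812.353 × 100 = 59.17 wt%.

59.17 wt%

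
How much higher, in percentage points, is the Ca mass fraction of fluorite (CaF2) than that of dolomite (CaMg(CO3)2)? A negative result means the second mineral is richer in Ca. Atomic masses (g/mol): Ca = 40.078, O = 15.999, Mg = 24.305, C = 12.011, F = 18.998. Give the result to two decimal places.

29.60 percentage points

Ca in CaF2: molar mass 78.074 g/mol; 1×40.078 = 40.078 g → 51.33 wt%.
Ca in CaMg(CO3)2: molar mass 184.399 g/mol; 1×40.078 = 40.078 g → 21.73 wt%.
Difference = 51.33 − 21.73 = 29.60 percentage points.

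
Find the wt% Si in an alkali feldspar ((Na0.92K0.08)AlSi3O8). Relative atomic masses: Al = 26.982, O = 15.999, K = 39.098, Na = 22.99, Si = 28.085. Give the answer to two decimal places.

31.97 mass %

Formula mass = 0.92·22.99 + 0.08·39.098 + 1·26.982 + 3·28.085 + 8·15.999 = 263.508 g/mol, of which 84.255 g is Si.
So Si makes up 84.255/263.508 = 0.3197 of the mass, i.e. 31.97%.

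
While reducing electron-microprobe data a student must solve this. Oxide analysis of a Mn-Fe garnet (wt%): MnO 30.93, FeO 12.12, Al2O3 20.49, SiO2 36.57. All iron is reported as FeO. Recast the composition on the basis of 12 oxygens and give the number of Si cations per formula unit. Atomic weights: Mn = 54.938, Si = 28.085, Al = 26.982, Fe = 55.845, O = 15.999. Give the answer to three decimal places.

3.012 Si apfu

MnO: 30.93/70.937 = 0.43602 mol → 0.43602 mol Mn, 0.43602 mol O.
FeO: 12.12/71.844 = 0.16870 mol → 0.16870 mol Fe, 0.16870 mol O.
Al2O3: 20.49/101.961 = 0.20096 mol → 0.40192 mol Al, 0.60288 mol O.
SiO2: 36.57/60.083 = 0.60866 mol → 0.60866 mol Si, 1.21732 mol O.
Total oxygen = 2.42492 mol. Normalization factor = 12/2.42492 = 4.94862.
Si per 12 O = 0.60866 × 4.94862 = 3.012.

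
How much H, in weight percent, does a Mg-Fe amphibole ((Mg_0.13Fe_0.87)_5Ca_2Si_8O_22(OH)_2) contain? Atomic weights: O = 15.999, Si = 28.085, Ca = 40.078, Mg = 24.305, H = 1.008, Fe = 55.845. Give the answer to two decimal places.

M((Mg_0.13Fe_0.87)_5Ca_2Si_8O_22(OH)_2) = 949.552 g/mol.
H contributes 2 × 1.008 = 2.016 g per mole.
2.016/949.552 = 0.0021 → 0.21%.

0.21 weight percent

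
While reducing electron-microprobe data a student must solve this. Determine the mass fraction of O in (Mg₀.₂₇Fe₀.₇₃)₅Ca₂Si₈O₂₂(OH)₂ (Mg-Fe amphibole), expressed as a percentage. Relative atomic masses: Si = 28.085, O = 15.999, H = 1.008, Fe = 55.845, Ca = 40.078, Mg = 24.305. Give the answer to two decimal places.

41.40 weight percent

Formula mass = 1.35·24.305 + 3.65·55.845 + 2·40.078 + 8·28.085 + 24·15.999 + 2·1.008 = 927.474 g/mol, of which 383.976 g is O.
So O makes up 383.976/927.474 = 0.4140 of the mass, i.e. 41.40%.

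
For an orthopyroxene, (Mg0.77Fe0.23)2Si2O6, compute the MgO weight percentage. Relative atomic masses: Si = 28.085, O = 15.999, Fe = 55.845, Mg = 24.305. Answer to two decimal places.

Molar mass of (Mg0.77Fe0.23)2Si2O6 = 1.54×24.305 + 0.46×55.845 + 2×28.085 + 6×15.999 = 215.282 g/mol.
Each formula unit contains 1.54 Mg, equivalent to 1.54/1 = 1.5400 mol MgO.
M(MgO) = 1×24.305 + 1×15.999 = 40.304 g/mol.
Mass of MgO per formula unit = 1.5400 × 40.304 = 62.068 g.
MgO wt% = 62.068 / 215.282 × 100 = 28.83%.

28.83 wt%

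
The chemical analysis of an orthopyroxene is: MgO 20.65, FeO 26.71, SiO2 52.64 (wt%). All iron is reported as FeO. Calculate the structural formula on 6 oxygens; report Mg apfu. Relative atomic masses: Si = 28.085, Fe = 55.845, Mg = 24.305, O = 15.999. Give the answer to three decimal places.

MgO: 20.65/40.304 = 0.51236 mol → 0.51236 mol Mg, 0.51236 mol O.
FeO: 26.71/71.844 = 0.37178 mol → 0.37178 mol Fe, 0.37178 mol O.
SiO2: 52.64/60.083 = 0.87612 mol → 0.87612 mol Si, 1.75224 mol O.
Total oxygen = 2.63638 mol. Normalization factor = 6/2.63638 = 2.27585.
Mg per 6 O = 0.51236 × 2.27585 = 1.166.

1.166 Mg apfu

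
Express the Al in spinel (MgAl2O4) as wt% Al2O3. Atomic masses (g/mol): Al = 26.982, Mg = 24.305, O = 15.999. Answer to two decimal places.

M(MgAl2O4) = 142.265 g/mol; M(Al2O3) = 101.961 g/mol.
Moles Al2O3 per formula unit = 2 Al ÷ 2 = 1.0000.
Al2O3 fraction = (1.0000 × 101.961) / 142.265 = 101.961/142.265 = 0.7167.

71.67 wt%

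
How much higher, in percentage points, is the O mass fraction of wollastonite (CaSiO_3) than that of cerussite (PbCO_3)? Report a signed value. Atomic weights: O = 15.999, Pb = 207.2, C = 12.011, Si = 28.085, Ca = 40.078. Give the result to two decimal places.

23.36 percentage points

M(CaSiO_3) = 116.160 g/mol, so wt% O = 47.997/116.160 × 100 = 41.32%.
M(PbCO_3) = 267.208 g/mol, so wt% O = 47.997/267.208 × 100 = 17.96%.
41.32 − 17.96 = 23.36 pp.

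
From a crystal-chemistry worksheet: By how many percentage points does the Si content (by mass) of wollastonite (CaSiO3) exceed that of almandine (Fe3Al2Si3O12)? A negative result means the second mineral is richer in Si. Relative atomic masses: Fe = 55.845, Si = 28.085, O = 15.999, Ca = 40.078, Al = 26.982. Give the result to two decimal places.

Si in CaSiO3: molar mass 116.160 g/mol; 1×28.085 = 28.085 g → 24.18 wt%.
Si in Fe3Al2Si3O12: molar mass 497.742 g/mol; 3×28.085 = 84.255 g → 16.93 wt%.
Difference = 24.18 − 16.93 = 7.25 percentage points.

7.25 percentage points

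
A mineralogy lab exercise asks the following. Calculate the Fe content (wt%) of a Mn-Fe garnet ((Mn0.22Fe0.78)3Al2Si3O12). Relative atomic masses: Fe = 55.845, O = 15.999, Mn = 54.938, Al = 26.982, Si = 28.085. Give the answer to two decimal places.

M((Mn0.22Fe0.78)3Al2Si3O12) = 497.143 g/mol.
Fe contributes 2.34 × 55.845 = 130.677 g per mole.
130.677/497.143 = 0.2629 → 26.29%.

26.29 wt%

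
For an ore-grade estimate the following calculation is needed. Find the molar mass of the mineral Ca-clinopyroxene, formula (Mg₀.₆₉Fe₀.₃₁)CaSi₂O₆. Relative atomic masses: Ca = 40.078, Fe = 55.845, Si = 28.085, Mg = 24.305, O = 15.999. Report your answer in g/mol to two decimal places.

M = 0.69·24.305 + 0.31·55.845 + 1·40.078 + 2·28.085 + 6·15.999

226.32 g/mol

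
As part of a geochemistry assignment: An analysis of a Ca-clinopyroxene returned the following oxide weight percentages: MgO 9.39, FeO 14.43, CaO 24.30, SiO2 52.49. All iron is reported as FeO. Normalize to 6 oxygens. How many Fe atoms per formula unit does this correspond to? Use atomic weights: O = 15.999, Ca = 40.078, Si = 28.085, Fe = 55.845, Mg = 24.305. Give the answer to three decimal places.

MgO: 9.39/40.304 = 0.23298 mol → 0.23298 mol Mg, 0.23298 mol O.
FeO: 14.43/71.844 = 0.20085 mol → 0.20085 mol Fe, 0.20085 mol O.
CaO: 24.30/56.077 = 0.43333 mol → 0.43333 mol Ca, 0.43333 mol O.
SiO2: 52.49/60.083 = 0.87362 mol → 0.87362 mol Si, 1.74724 mol O.
Total oxygen = 2.61440 mol. Normalization factor = 6/2.61440 = 2.29498.
Fe per 6 O = 0.20085 × 2.29498 = 0.461.

0.461 Fe apfu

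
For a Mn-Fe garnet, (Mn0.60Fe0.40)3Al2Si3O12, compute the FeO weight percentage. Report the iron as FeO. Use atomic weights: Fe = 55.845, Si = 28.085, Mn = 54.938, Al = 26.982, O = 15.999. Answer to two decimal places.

17.38 wt%

Molar mass of (Mn0.60Fe0.40)3Al2Si3O12 = 1.80*54.938 + 1.20*55.845 + 2*26.982 + 3*28.085 + 12*15.999 = 496.109 g/mol.
Each formula unit contains 1.20 Fe, equivalent to 1.20/1 = 1.2000 mol FeO.
M(FeO) = 1×55.845 + 1×15.999 = 71.844 g/mol.
Mass of FeO per formula unit = 1.2000 × 71.844 = 86.213 g.
FeO wt% = 86.213 / 496.109 × 100 = 17.38%.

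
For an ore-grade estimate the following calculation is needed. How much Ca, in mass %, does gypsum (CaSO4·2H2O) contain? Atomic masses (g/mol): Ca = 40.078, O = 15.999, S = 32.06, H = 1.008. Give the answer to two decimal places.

23.28 mass %

M(CaSO4·2H2O) = 172.164 g/mol.
Ca contributes 1 × 40.078 = 40.078 g per mole.
40.078/172.164 = 0.2328 → 23.28%.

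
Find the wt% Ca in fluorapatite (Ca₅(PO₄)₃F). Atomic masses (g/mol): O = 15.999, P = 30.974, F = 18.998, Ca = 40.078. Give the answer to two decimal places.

39.74 mass %

Formula mass = 5*40.078 + 3*30.974 + 12*15.999 + 1*18.998 = 504.298 g/mol, of which 200.390 g is Ca.
So Ca makes up 200.390/504.298 = 0.3974 of the mass, i.e. 39.74%.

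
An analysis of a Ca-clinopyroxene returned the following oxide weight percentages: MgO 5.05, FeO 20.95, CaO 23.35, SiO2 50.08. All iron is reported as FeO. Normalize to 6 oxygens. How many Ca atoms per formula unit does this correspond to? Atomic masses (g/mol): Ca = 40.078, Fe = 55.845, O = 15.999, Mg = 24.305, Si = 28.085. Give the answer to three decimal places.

MgO: 5.05/40.304 = 0.12530 mol → 0.12530 mol Mg, 0.12530 mol O.
FeO: 20.95/71.844 = 0.29160 mol → 0.29160 mol Fe, 0.29160 mol O.
CaO: 23.35/56.077 = 0.41639 mol → 0.41639 mol Ca, 0.41639 mol O.
SiO2: 50.08/60.083 = 0.83351 mol → 0.83351 mol Si, 1.66702 mol O.
Total oxygen = 2.50031 mol. Normalization factor = 6/2.50031 = 2.39970.
Ca per 6 O = 0.41639 × 2.39970 = 0.999.

0.999 Ca apfu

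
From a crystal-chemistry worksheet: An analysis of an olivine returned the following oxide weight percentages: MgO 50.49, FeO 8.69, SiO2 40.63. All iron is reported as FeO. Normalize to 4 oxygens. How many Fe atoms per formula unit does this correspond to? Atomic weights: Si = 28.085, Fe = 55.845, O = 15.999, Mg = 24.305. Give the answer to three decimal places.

MgO (M=40.304): mol = 1.25273; Mg = 1.25273, O = 1.25273.
FeO (M=71.844): mol = 0.12096; Fe = 0.12096, O = 0.12096.
SiO2 (M=60.083): mol = 0.67623; Si = 0.67623, O = 1.35246.
ΣO = 2.72615; factor = 4/ΣO = 1.46727.
Fe apfu = 0.12096 × 1.46727 = 0.177.

0.177 Fe apfu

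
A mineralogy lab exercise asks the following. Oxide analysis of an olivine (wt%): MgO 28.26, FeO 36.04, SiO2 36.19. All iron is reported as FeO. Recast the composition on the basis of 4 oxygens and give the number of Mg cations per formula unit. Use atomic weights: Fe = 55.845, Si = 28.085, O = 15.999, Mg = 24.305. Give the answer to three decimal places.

1.165 Mg apfu

MgO (M=40.304): mol = 0.70117; Mg = 0.70117, O = 0.70117.
FeO (M=71.844): mol = 0.50164; Fe = 0.50164, O = 0.50164.
SiO2 (M=60.083): mol = 0.60233; Si = 0.60233, O = 1.20466.
ΣO = 2.40747; factor = 4/ΣO = 1.66150.
Mg apfu = 0.70117 × 1.66150 = 1.165.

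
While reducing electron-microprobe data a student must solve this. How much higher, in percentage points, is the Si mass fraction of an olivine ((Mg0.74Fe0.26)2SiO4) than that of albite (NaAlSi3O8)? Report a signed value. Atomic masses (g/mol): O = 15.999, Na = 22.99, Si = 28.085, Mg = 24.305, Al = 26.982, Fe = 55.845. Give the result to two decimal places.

-14.25 percentage points

Si in (Mg0.74Fe0.26)2SiO4: molar mass 157.092 g/mol; 1×28.085 = 28.085 g → 17.88 wt%.
Si in NaAlSi3O8: molar mass 262.219 g/mol; 3×28.085 = 84.255 g → 32.13 wt%.
Difference = 17.88 − 32.13 = -14.25 percentage points.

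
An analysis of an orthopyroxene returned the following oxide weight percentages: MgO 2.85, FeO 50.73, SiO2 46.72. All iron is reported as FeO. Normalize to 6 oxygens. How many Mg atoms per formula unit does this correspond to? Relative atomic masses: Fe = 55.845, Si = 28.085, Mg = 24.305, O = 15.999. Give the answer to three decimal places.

2.85 wt% MgO ÷ 40.304 g/mol = 0.07071 mol, giving 0.07071 Mg and 0.07071 O.
50.73 wt% FeO ÷ 71.844 g/mol = 0.70611 mol, giving 0.70611 Fe and 0.70611 O.
46.72 wt% SiO2 ÷ 60.083 g/mol = 0.77759 mol, giving 0.77759 Si and 1.55518 O.
Oxygen sums to 2.33200; scaling by 6/2.33200 = 2.57290 puts the formula on 6 O.
Mg: 0.07071 × 2.57290 = 0.182 atoms per formula unit.

0.182 Mg apfu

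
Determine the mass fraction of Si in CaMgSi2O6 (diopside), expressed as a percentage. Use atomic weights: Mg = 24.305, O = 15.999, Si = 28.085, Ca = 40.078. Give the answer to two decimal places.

25.94 mass %

Molar mass of CaMgSi2O6: 1×40.078 + 1×24.305 + 2×28.085 + 6×15.999 = 216.547 g/mol.
Mass of Si per formula unit: 2 × 28.085 = 56.170 g.
Weight fraction Si = 56.170 / 216.547 = 0.2594.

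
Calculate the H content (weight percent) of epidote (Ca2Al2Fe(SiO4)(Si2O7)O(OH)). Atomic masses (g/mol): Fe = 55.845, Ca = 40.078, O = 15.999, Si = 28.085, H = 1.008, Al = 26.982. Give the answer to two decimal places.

0.21 weight percent

Formula mass = 2*40.078 + 2*26.982 + 1*55.845 + 3*28.085 + 13*15.999 + 1*1.008 = 483.215 g/mol, of which 1.008 g is H.
So H makes up 1.008/483.215 = 0.0021 of the mass, i.e. 0.21%.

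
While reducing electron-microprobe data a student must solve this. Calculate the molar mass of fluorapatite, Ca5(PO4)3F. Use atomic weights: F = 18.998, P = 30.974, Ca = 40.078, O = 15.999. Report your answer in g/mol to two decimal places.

504.30 g/mol

Ca: 5 × 40.078 = 200.3900
P: 3 × 30.974 = 92.9220
O: 12 × 15.999 = 191.9880
F: 1 × 18.998 = 18.9980
Summing the contributions gives the formula mass.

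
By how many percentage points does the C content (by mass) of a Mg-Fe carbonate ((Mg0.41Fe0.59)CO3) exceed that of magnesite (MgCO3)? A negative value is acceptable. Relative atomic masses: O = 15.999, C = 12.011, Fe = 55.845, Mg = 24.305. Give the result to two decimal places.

First mineral: 12.011 g C in 102.922 g formula = 11.67 wt% C.
Second mineral: 12.011 g C in 84.313 g formula = 14.25 wt% C.
11.67% − 14.25% gives a difference of -2.58 percentage points.

-2.58 percentage points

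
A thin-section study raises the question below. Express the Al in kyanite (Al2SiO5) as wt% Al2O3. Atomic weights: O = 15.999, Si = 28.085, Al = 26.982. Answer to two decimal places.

M(Al2SiO5) = 162.044 g/mol; M(Al2O3) = 101.961 g/mol.
Moles Al2O3 per formula unit = 2 Al ÷ 2 = 1.0000.
Al2O3 fraction = (1.0000 × 101.961) / 162.044 = 101.961/162.044 = 0.6292.

62.92 wt%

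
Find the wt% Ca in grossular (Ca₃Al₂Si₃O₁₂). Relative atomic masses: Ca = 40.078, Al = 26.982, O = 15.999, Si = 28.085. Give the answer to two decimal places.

26.69 mass %

Molar mass of Ca₃Al₂Si₃O₁₂: 3·40.078 + 2·26.982 + 3·28.085 + 12·15.999 = 450.441 g/mol.
Mass of Ca per formula unit: 3 × 40.078 = 120.234 g.
Weight fraction Ca = 120.234 / 450.441 = 0.2669.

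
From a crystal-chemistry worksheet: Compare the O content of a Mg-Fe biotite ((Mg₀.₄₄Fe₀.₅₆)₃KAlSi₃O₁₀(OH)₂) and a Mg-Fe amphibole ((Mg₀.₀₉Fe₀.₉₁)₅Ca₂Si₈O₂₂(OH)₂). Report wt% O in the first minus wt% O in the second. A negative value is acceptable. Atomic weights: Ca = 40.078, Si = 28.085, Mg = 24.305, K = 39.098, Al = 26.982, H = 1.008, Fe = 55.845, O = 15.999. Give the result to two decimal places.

0.66 percentage points

First mineral: 191.988 g O in 470.241 g formula = 40.83 wt% O.
Second mineral: 383.976 g O in 955.860 g formula = 40.17 wt% O.
40.83% − 40.17% gives a difference of 0.66 percentage points.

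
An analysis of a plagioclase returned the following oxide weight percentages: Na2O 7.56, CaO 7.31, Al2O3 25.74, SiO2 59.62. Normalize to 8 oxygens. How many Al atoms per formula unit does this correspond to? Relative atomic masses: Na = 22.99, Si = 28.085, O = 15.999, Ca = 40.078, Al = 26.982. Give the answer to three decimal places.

1.349 Al apfu

7.56 wt% Na2O ÷ 61.979 g/mol = 0.12198 mol, giving 0.24396 Na and 0.12198 O.
7.31 wt% CaO ÷ 56.077 g/mol = 0.13036 mol, giving 0.13036 Ca and 0.13036 O.
25.74 wt% Al2O3 ÷ 101.961 g/mol = 0.25245 mol, giving 0.50490 Al and 0.75735 O.
59.62 wt% SiO2 ÷ 60.083 g/mol = 0.99229 mol, giving 0.99229 Si and 1.98458 O.
Oxygen sums to 2.99427; scaling by 8/2.99427 = 2.67177 puts the formula on 8 O.
Al: 0.50490 × 2.67177 = 1.349 atoms per formula unit.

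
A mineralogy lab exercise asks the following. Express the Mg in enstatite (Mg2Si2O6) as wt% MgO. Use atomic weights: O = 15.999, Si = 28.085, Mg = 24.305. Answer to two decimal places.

40.15 wt%

Molar mass of Mg2Si2O6 = 2·24.305 + 2·28.085 + 6·15.999 = 200.774 g/mol.
Each formula unit contains 2 Mg, equivalent to 2/1 = 2.0000 mol MgO.
M(MgO) = 1×24.305 + 1×15.999 = 40.304 g/mol.
Mass of MgO per formula unit = 2.0000 × 40.304 = 80.608 g.
MgO wt% = 80.608 / 200.774 × 100 = 40.15%.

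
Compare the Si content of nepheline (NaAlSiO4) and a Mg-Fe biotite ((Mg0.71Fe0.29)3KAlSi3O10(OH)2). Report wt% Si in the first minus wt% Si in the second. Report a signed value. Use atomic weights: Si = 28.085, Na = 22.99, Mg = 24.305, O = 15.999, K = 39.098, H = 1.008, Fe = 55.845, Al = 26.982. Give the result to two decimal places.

0.82 percentage points

Si in NaAlSiO4: molar mass 142.053 g/mol; 1×28.085 = 28.085 g → 19.77 wt%.
Si in (Mg0.71Fe0.29)3KAlSi3O10(OH)2: molar mass 444.694 g/mol; 3×28.085 = 84.255 g → 18.95 wt%.
Difference = 19.77 − 18.95 = 0.82 percentage points.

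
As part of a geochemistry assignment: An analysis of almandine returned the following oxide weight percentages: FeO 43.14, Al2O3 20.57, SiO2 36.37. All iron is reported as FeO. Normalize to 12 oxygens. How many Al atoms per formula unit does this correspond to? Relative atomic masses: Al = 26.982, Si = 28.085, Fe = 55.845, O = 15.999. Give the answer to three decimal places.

43.14 wt% FeO ÷ 71.844 g/mol = 0.60047 mol, giving 0.60047 Fe and 0.60047 O.
20.57 wt% Al2O3 ÷ 101.961 g/mol = 0.20174 mol, giving 0.40348 Al and 0.60522 O.
36.37 wt% SiO2 ÷ 60.083 g/mol = 0.60533 mol, giving 0.60533 Si and 1.21066 O.
Oxygen sums to 2.41635; scaling by 12/2.41635 = 4.96617 puts the formula on 12 O.
Al: 0.40348 × 4.96617 = 2.004 atoms per formula unit.

2.004 Al apfu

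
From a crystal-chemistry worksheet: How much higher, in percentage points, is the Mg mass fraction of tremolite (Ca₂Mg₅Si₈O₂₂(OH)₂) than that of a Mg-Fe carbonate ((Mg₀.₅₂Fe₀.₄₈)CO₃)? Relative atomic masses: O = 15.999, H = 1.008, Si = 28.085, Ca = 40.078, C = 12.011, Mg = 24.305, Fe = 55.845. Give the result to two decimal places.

2.25 percentage points

M(Ca₂Mg₅Si₈O₂₂(OH)₂) = 812.353 g/mol, so wt% Mg = 121.525/812.353 × 100 = 14.96%.
M((Mg₀.₅₂Fe₀.₄₈)CO₃) = 99.452 g/mol, so wt% Mg = 12.639/99.452 × 100 = 12.71%.
14.96 − 12.71 = 2.25 pp.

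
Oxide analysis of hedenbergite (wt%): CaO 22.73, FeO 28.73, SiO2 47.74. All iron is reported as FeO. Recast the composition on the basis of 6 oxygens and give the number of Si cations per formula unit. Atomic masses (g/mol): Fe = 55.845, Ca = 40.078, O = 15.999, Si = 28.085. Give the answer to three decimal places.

1.991 Si apfu

22.73 wt% CaO ÷ 56.077 g/mol = 0.40534 mol, giving 0.40534 Ca and 0.40534 O.
28.73 wt% FeO ÷ 71.844 g/mol = 0.39989 mol, giving 0.39989 Fe and 0.39989 O.
47.74 wt% SiO2 ÷ 60.083 g/mol = 0.79457 mol, giving 0.79457 Si and 1.58914 O.
Oxygen sums to 2.39437; scaling by 6/2.39437 = 2.50588 puts the formula on 6 O.
Si: 0.79457 × 2.50588 = 1.991 atoms per formula unit.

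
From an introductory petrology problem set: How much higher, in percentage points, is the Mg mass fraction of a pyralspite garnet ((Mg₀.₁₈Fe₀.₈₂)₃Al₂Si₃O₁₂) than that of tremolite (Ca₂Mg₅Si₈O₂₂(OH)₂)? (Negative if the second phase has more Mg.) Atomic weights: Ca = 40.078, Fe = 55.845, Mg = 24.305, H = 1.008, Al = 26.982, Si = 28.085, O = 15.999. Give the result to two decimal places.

-12.23 percentage points

Mg in (Mg₀.₁₈Fe₀.₈₂)₃Al₂Si₃O₁₂: molar mass 480.710 g/mol; 0.54×24.305 = 13.125 g → 2.73 wt%.
Mg in Ca₂Mg₅Si₈O₂₂(OH)₂: molar mass 812.353 g/mol; 5×24.305 = 121.525 g → 14.96 wt%.
Difference = 2.73 − 14.96 = -12.23 percentage points.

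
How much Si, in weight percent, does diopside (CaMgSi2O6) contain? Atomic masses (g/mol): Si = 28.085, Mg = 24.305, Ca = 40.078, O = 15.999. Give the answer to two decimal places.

25.94 weight percent

M(CaMgSi2O6) = 216.547 g/mol.
Si contributes 2 × 28.085 = 56.170 g per mole.
56.170/216.547 = 0.2594 → 25.94%.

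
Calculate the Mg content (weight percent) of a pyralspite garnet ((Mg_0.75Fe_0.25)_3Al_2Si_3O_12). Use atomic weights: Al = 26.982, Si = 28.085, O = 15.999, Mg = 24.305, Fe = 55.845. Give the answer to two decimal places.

12.81 weight percent

Molar mass of (Mg_0.75Fe_0.25)_3Al_2Si_3O_12: 2.25×24.305 + 0.75×55.845 + 2×26.982 + 3×28.085 + 12×15.999 = 426.777 g/mol.
Mass of Mg per formula unit: 2.25 × 24.305 = 54.686 g.
Weight fraction Mg = 54.686 / 426.777 = 0.1281.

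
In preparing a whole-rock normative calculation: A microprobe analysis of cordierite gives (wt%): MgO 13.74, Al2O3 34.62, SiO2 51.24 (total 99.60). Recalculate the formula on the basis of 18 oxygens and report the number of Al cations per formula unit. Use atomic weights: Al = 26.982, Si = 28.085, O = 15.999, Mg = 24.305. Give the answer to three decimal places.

3.988 Al apfu

MgO: 13.74/40.304 = 0.34091 mol → 0.34091 mol Mg, 0.34091 mol O.
Al2O3: 34.62/101.961 = 0.33954 mol → 0.67908 mol Al, 1.01862 mol O.
SiO2: 51.24/60.083 = 0.85282 mol → 0.85282 mol Si, 1.70564 mol O.
Total oxygen = 3.06517 mol. Normalization factor = 18/3.06517 = 5.87243.
Al per 18 O = 0.67908 × 5.87243 = 3.988.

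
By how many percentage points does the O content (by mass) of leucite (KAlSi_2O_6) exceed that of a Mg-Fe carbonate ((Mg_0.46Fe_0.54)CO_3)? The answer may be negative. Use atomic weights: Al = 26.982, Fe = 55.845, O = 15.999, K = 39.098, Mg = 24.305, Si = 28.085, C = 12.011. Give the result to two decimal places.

-3.38 percentage points

First mineral: 95.994 g O in 218.244 g formula = 43.98 wt% O.
Second mineral: 47.997 g O in 101.345 g formula = 47.36 wt% O.
43.98% − 47.36% gives a difference of -3.38 percentage points.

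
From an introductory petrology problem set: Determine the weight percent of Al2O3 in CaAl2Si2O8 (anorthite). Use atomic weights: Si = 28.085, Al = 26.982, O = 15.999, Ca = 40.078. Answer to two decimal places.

Formula mass = 278.204 g/mol.
2 Al → 1.0000 mol Al2O3 per formula unit; M(Al2O3) = 101.961, so Al2O3 mass = 101.961 g.
101.961/278.204 × 100 = 36.65 wt%.

36.65 wt%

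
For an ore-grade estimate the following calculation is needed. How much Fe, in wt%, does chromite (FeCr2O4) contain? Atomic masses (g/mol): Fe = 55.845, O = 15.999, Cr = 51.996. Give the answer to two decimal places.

Molar mass of FeCr2O4: 1×55.845 + 2×51.996 + 4×15.999 = 223.833 g/mol.
Mass of Fe per formula unit: 1 × 55.845 = 55.845 g.
Weight fraction Fe = 55.845 / 223.833 = 0.2495.

24.95 wt%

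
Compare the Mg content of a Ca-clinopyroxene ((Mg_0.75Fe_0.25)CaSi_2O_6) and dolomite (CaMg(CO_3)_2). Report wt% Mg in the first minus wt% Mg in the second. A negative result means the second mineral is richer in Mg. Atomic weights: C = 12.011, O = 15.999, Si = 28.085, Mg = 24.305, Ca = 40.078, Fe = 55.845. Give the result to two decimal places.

-5.06 percentage points

First mineral: 18.229 g Mg in 224.432 g formula = 8.12 wt% Mg.
Second mineral: 24.305 g Mg in 184.399 g formula = 13.18 wt% Mg.
8.12% − 13.18% gives a difference of -5.06 percentage points.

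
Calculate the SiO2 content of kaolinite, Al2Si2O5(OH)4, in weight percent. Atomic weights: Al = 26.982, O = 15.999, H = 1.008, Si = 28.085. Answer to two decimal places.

46.55 wt%

M(Al2Si2O5(OH)4) = 258.157 g/mol; M(SiO2) = 60.083 g/mol.
Moles SiO2 per formula unit = 2 Si ÷ 1 = 2.0000.
SiO2 fraction = (2.0000 × 60.083) / 258.157 = 120.166/258.157 = 0.4655.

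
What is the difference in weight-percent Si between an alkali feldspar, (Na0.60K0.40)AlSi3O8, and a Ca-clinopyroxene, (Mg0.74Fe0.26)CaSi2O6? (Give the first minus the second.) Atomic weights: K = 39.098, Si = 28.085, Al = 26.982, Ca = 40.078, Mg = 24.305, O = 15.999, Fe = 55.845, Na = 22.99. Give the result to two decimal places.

6.37 percentage points

Si in (Na0.60K0.40)AlSi3O8: molar mass 268.662 g/mol; 3×28.085 = 84.255 g → 31.36 wt%.
Si in (Mg0.74Fe0.26)CaSi2O6: molar mass 224.747 g/mol; 2×28.085 = 56.170 g → 24.99 wt%.
Difference = 31.36 − 24.99 = 6.37 percentage points.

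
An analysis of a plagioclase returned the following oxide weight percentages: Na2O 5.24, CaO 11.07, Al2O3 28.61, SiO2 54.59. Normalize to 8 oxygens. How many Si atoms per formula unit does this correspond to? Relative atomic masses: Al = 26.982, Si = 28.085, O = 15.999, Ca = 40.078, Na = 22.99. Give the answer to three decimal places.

2.472 Si apfu

5.24 wt% Na2O ÷ 61.979 g/mol = 0.08454 mol, giving 0.16908 Na and 0.08454 O.
11.07 wt% CaO ÷ 56.077 g/mol = 0.19741 mol, giving 0.19741 Ca and 0.19741 O.
28.61 wt% Al2O3 ÷ 101.961 g/mol = 0.28060 mol, giving 0.56120 Al and 0.84180 O.
54.59 wt% SiO2 ÷ 60.083 g/mol = 0.90858 mol, giving 0.90858 Si and 1.81716 O.
Oxygen sums to 2.94091; scaling by 8/2.94091 = 2.72025 puts the formula on 8 O.
Si: 0.90858 × 2.72025 = 2.472 atoms per formula unit.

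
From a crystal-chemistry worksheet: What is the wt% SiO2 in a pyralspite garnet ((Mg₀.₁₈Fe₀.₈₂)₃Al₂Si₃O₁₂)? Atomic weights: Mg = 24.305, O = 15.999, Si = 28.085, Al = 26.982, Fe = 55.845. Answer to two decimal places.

M((Mg₀.₁₈Fe₀.₈₂)₃Al₂Si₃O₁₂) = 480.710 g/mol; M(SiO2) = 60.083 g/mol.
Moles SiO2 per formula unit = 3 Si ÷ 1 = 3.0000.
SiO2 fraction = (3.0000 × 60.083) / 480.710 = 180.249/480.710 = 0.3750.

37.50 wt%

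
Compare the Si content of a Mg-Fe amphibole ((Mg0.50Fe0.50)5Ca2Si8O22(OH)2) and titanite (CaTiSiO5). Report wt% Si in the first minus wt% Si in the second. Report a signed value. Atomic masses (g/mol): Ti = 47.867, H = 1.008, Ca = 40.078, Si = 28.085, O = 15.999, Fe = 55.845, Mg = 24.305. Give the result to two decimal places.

First mineral: 224.680 g Si in 891.203 g formula = 25.21 wt% Si.
Second mineral: 28.085 g Si in 196.025 g formula = 14.33 wt% Si.
25.21% − 14.33% gives a difference of 10.88 percentage points.

10.88 percentage points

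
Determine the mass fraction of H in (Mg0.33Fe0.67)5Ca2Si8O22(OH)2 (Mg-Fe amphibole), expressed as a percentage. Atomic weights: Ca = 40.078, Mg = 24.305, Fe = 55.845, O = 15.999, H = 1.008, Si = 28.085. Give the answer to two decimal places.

0.22 wt%

M((Mg0.33Fe0.67)5Ca2Si8O22(OH)2) = 918.012 g/mol.
H contributes 2 × 1.008 = 2.016 g per mole.
2.016/918.012 = 0.0022 → 0.22%.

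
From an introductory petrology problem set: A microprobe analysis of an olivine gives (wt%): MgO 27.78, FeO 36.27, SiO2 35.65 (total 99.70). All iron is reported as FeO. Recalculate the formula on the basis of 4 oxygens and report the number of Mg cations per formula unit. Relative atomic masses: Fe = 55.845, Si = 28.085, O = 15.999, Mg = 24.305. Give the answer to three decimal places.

1.158 Mg apfu

MgO: 27.78/40.304 = 0.68926 mol → 0.68926 mol Mg, 0.68926 mol O.
FeO: 36.27/71.844 = 0.50484 mol → 0.50484 mol Fe, 0.50484 mol O.
SiO2: 35.65/60.083 = 0.59335 mol → 0.59335 mol Si, 1.18670 mol O.
Total oxygen = 2.38080 mol. Normalization factor = 4/2.38080 = 1.68011.
Mg per 4 O = 0.68926 × 1.68011 = 1.158.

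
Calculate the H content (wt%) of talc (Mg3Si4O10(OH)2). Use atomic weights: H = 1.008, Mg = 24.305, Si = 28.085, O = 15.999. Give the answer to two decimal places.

0.53 wt%

M(Mg3Si4O10(OH)2) = 379.259 g/mol.
H contributes 2 × 1.008 = 2.016 g per mole.
2.016/379.259 = 0.0053 → 0.53%.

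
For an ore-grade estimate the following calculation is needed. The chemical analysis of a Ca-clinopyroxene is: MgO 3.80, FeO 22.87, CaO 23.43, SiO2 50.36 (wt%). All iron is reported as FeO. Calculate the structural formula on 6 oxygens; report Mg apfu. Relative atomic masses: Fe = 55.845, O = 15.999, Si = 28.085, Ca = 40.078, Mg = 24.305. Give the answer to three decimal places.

MgO: 3.80/40.304 = 0.09428 mol → 0.09428 mol Mg, 0.09428 mol O.
FeO: 22.87/71.844 = 0.31833 mol → 0.31833 mol Fe, 0.31833 mol O.
CaO: 23.43/56.077 = 0.41782 mol → 0.41782 mol Ca, 0.41782 mol O.
SiO2: 50.36/60.083 = 0.83817 mol → 0.83817 mol Si, 1.67634 mol O.
Total oxygen = 2.50677 mol. Normalization factor = 6/2.50677 = 2.39352.
Mg per 6 O = 0.09428 × 2.39352 = 0.226.

0.226 Mg apfu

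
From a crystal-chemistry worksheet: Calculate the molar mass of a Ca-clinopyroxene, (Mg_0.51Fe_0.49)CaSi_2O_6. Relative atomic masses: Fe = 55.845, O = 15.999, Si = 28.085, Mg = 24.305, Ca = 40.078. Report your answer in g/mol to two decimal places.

232.00 g/mol

The formula mass is the sum 0.51*24.305 + 0.49*55.845 + 1*40.078 + 2*28.085 + 6*15.999.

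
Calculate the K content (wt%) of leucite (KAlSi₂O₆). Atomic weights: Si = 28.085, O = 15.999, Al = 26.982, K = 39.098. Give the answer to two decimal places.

Formula mass = 1×39.098 + 1×26.982 + 2×28.085 + 6×15.999 = 218.244 g/mol, of which 39.098 g is K.
So K makes up 39.098/218.244 = 0.1791 of the mass, i.e. 17.91%.

17.91 wt%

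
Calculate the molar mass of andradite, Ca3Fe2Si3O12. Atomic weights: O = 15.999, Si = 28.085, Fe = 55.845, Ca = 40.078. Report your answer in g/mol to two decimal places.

508.17 g/mol

The formula mass is the sum 3*40.078 + 2*55.845 + 3*28.085 + 12*15.999.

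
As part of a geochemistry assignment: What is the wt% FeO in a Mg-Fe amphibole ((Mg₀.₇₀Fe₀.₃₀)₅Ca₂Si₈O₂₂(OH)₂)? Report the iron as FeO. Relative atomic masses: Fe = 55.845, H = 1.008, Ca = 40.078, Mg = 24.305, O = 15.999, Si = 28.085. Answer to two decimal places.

Formula mass = 859.663 g/mol.
1.50 Fe → 1.5000 mol FeO per formula unit; M(FeO) = 71.844, so FeO mass = 107.766 g.
107.766/859.663 × 100 = 12.54 wt%.

12.54 wt%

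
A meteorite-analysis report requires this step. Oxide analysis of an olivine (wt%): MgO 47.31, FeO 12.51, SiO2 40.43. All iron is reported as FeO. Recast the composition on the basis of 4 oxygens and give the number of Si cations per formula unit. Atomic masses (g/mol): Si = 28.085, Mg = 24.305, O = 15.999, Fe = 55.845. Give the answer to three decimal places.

MgO: 47.31/40.304 = 1.17383 mol → 1.17383 mol Mg, 1.17383 mol O.
FeO: 12.51/71.844 = 0.17413 mol → 0.17413 mol Fe, 0.17413 mol O.
SiO2: 40.43/60.083 = 0.67290 mol → 0.67290 mol Si, 1.34580 mol O.
Total oxygen = 2.69376 mol. Normalization factor = 4/2.69376 = 1.48491.
Si per 4 O = 0.67290 × 1.48491 = 0.999.

0.999 Si apfu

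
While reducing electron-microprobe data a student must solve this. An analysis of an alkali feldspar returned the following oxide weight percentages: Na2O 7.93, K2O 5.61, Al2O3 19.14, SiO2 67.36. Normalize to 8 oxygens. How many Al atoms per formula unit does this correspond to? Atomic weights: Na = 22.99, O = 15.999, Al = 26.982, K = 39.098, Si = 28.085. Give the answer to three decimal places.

1.004 Al apfu

Na2O: 7.93/61.979 = 0.12795 mol → 0.25590 mol Na, 0.12795 mol O.
K2O: 5.61/94.195 = 0.05956 mol → 0.11912 mol K, 0.05956 mol O.
Al2O3: 19.14/101.961 = 0.18772 mol → 0.37544 mol Al, 0.56316 mol O.
SiO2: 67.36/60.083 = 1.12112 mol → 1.12112 mol Si, 2.24224 mol O.
Total oxygen = 2.99291 mol. Normalization factor = 8/2.99291 = 2.67298.
Al per 8 O = 0.37544 × 2.67298 = 1.004.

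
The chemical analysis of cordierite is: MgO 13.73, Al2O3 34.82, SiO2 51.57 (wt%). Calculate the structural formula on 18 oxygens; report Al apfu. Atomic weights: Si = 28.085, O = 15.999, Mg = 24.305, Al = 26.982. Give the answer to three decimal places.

MgO (M=40.304): mol = 0.34066; Mg = 0.34066, O = 0.34066.
Al2O3 (M=101.961): mol = 0.34150; Al = 0.68300, O = 1.02450.
SiO2 (M=60.083): mol = 0.85831; Si = 0.85831, O = 1.71662.
ΣO = 3.08178; factor = 18/ΣO = 5.84078.
Al apfu = 0.68300 × 5.84078 = 3.989.

3.989 Al apfu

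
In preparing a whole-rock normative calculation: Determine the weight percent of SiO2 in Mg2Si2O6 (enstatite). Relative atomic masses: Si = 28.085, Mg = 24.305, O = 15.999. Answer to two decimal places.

Molar mass of Mg2Si2O6 = 2×24.305 + 2×28.085 + 6×15.999 = 200.774 g/mol.
Each formula unit contains 2 Si, equivalent to 2/1 = 2.0000 mol SiO2.
M(SiO2) = 1×28.085 + 2×15.999 = 60.083 g/mol.
Mass of SiO2 per formula unit = 2.0000 × 60.083 = 120.166 g.
SiO2 wt% = 120.166 / 200.774 × 100 = 59.85%.

59.85 wt%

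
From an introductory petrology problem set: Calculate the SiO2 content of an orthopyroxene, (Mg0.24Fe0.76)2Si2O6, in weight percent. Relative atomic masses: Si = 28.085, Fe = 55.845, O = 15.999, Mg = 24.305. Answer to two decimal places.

Molar mass of (Mg0.24Fe0.76)2Si2O6 = 0.48*24.305 + 1.52*55.845 + 2*28.085 + 6*15.999 = 248.715 g/mol.
Each formula unit contains 2 Si, equivalent to 2/1 = 2.0000 mol SiO2.
M(SiO2) = 1×28.085 + 2×15.999 = 60.083 g/mol.
Mass of SiO2 per formula unit = 2.0000 × 60.083 = 120.166 g.
SiO2 wt% = 120.166 / 248.715 × 100 = 48.31%.

48.31 wt%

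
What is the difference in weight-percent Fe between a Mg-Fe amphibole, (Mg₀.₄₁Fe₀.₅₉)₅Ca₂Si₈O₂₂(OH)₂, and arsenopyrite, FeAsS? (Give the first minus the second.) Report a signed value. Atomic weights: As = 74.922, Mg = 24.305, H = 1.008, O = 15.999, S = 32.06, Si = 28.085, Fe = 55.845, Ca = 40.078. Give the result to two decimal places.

Fe in (Mg₀.₄₁Fe₀.₅₉)₅Ca₂Si₈O₂₂(OH)₂: molar mass 905.396 g/mol; 2.95×55.845 = 164.743 g → 18.20 wt%.
Fe in FeAsS: molar mass 162.827 g/mol; 1×55.845 = 55.845 g → 34.30 wt%.
Difference = 18.20 − 34.30 = -16.10 percentage points.

-16.10 percentage points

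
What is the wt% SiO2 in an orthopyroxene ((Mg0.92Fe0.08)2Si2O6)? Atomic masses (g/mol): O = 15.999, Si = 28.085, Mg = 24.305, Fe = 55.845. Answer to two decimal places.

58.38 wt%

Molar mass of (Mg0.92Fe0.08)2Si2O6 = 1.84·24.305 + 0.16·55.845 + 2·28.085 + 6·15.999 = 205.820 g/mol.
Each formula unit contains 2 Si, equivalent to 2/1 = 2.0000 mol SiO2.
M(SiO2) = 1×28.085 + 2×15.999 = 60.083 g/mol.
Mass of SiO2 per formula unit = 2.0000 × 60.083 = 120.166 g.
SiO2 wt% = 120.166 / 205.820 × 100 = 58.38%.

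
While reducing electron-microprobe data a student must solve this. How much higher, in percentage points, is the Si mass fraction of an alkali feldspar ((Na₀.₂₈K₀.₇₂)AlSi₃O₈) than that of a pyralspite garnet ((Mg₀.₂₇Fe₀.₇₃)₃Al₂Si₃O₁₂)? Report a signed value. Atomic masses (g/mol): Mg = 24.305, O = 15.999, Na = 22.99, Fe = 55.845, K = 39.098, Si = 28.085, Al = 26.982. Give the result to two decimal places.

12.93 percentage points

First mineral: 84.255 g Si in 273.817 g formula = 30.77 wt% Si.
Second mineral: 84.255 g Si in 472.195 g formula = 17.84 wt% Si.
30.77% − 17.84% gives a difference of 12.93 percentage points.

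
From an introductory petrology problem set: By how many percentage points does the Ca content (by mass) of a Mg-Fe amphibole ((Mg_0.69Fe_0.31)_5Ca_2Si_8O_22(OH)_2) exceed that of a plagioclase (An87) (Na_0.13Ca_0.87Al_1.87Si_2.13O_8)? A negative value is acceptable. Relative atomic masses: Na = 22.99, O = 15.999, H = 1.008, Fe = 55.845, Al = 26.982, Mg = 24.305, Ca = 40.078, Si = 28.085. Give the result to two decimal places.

-3.32 percentage points

First mineral: 80.156 g Ca in 861.240 g formula = 9.31 wt% Ca.
Second mineral: 34.868 g Ca in 276.126 g formula = 12.63 wt% Ca.
9.31% − 12.63% gives a difference of -3.32 percentage points.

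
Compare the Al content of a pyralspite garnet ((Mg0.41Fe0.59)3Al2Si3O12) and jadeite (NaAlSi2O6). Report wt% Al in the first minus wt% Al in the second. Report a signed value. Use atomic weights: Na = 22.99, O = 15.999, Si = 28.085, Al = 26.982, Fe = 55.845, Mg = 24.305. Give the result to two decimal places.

Al in (Mg0.41Fe0.59)3Al2Si3O12: molar mass 458.948 g/mol; 2×26.982 = 53.964 g → 11.76 wt%.
Al in NaAlSi2O6: molar mass 202.136 g/mol; 1×26.982 = 26.982 g → 13.35 wt%.
Difference = 11.76 − 13.35 = -1.59 percentage points.

-1.59 percentage points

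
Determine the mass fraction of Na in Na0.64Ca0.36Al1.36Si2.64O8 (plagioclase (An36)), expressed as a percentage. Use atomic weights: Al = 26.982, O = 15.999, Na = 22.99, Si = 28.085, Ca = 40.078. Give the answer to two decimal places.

Formula mass = 0.64·22.99 + 0.36·40.078 + 1.36·26.982 + 2.64·28.085 + 8·15.999 = 267.974 g/mol, of which 14.714 g is Na.
So Na makes up 14.714/267.974 = 0.0549 of the mass, i.e. 5.49%.

5.49 wt%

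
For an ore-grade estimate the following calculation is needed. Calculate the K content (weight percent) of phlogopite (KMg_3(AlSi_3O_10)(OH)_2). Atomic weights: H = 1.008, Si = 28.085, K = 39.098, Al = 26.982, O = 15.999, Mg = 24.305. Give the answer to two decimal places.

Formula mass = 1·39.098 + 3·24.305 + 1·26.982 + 3·28.085 + 12·15.999 + 2·1.008 = 417.254 g/mol, of which 39.098 g is K.
So K makes up 39.098/417.254 = 0.0937 of the mass, i.e. 9.37%.

9.37 weight percent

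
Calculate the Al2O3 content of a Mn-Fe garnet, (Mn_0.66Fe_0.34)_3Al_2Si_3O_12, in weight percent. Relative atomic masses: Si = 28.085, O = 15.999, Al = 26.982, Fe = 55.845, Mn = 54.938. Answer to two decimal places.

M((Mn_0.66Fe_0.34)_3Al_2Si_3O_12) = 495.946 g/mol; M(Al2O3) = 101.961 g/mol.
Moles Al2O3 per formula unit = 2 Al ÷ 2 = 1.0000.
Al2O3 fraction = (1.0000 × 101.961) / 495.946 = 101.961/495.946 = 0.2056.

20.56 wt%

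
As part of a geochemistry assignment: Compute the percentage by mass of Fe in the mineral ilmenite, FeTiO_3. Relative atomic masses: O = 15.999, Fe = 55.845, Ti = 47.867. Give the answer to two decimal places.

36.81 wt%

Formula mass = 1·55.845 + 1·47.867 + 3·15.999 = 151.709 g/mol, of which 55.845 g is Fe.
So Fe makes up 55.845/151.709 = 0.3681 of the mass, i.e. 36.81%.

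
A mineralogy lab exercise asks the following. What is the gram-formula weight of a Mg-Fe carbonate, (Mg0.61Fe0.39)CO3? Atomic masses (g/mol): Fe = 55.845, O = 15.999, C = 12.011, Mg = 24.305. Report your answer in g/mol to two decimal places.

The formula mass is the sum 0.61·24.305 + 0.39·55.845 + 1·12.011 + 3·15.999.

96.61 g/mol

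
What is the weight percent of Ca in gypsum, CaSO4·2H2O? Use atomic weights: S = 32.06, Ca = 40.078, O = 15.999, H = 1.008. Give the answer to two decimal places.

M(CaSO4·2H2O) = 172.164 g/mol.
Ca contributes 1 × 40.078 = 40.078 g per mole.
40.078/172.164 = 0.2328 → 23.28%.

23.28 wt%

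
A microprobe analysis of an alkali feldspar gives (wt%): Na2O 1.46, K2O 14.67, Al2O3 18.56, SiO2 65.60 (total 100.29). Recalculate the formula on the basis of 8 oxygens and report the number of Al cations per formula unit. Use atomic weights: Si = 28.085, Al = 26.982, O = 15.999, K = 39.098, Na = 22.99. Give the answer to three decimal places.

1.001 Al apfu

Na2O (M=61.979): mol = 0.02356; Na = 0.04712, O = 0.02356.
K2O (M=94.195): mol = 0.15574; K = 0.31148, O = 0.15574.
Al2O3 (M=101.961): mol = 0.18203; Al = 0.36406, O = 0.54609.
SiO2 (M=60.083): mol = 1.09182; Si = 1.09182, O = 2.18364.
ΣO = 2.90903; factor = 8/ΣO = 2.75006.
Al apfu = 0.36406 × 2.75006 = 1.001.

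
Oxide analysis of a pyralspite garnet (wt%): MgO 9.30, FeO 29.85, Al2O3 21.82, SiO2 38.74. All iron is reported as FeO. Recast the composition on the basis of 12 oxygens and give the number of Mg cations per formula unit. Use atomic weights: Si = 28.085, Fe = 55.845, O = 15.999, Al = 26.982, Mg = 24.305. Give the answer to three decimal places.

9.30 wt% MgO ÷ 40.304 g/mol = 0.23075 mol, giving 0.23075 Mg and 0.23075 O.
29.85 wt% FeO ÷ 71.844 g/mol = 0.41548 mol, giving 0.41548 Fe and 0.41548 O.
21.82 wt% Al2O3 ÷ 101.961 g/mol = 0.21400 mol, giving 0.42800 Al and 0.64200 O.
38.74 wt% SiO2 ÷ 60.083 g/mol = 0.64477 mol, giving 0.64477 Si and 1.28954 O.
Oxygen sums to 2.57777; scaling by 12/2.57777 = 4.65519 puts the formula on 12 O.
Mg: 0.23075 × 4.65519 = 1.074 atoms per formula unit.

1.074 Mg apfu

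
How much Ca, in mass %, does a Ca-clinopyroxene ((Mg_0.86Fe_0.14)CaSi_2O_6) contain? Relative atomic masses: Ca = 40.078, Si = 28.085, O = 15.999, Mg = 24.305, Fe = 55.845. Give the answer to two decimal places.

Formula mass = 0.86*24.305 + 0.14*55.845 + 1*40.078 + 2*28.085 + 6*15.999 = 220.963 g/mol, of which 40.078 g is Ca.
So Ca makes up 40.078/220.963 = 0.1814 of the mass, i.e. 18.14%.

18.14 mass %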